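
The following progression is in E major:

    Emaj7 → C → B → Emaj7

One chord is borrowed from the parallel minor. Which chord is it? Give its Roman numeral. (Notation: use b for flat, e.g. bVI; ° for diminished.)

In E major the diatonic chords are E, F#m, G#m, A, B, C#m, D#dim. Emaj7 and B both belong to that set. But C (C–E–G) is foreign: the diatonic vi on degree 6 is C#m, whereas C comes from E minor. It is labeled bVI.

bVI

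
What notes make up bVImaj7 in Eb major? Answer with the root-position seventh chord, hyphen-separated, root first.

Cb-Eb-Gb-Bb

The root of bVImaj7 is the lowered 6th degree: C becomes Cb. In Eb minor the chord on Cb is Cb–Eb–Gb–Bb.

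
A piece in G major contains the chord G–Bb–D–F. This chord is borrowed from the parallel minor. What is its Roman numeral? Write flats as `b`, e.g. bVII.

i7

The root G is the diatonic 1st degree of G major; the borrowing shows in the chord quality. G–Bb–D–F is a minor-seventh chord — the form found in G minor, not the diatonic I (G). Borrowed into G major it is written i7.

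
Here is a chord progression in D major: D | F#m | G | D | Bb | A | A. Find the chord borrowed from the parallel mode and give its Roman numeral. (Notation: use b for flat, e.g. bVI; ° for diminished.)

bVI

D major has the diatonic set D, Em, F#m, G, A, Bm, C#dim. D, F#m, G and A are all diatonic. Bb (Bb–D–F) doesn't fit — on degree 6 D major would have Bm (vi). Bb is the degree-6 chord of D minor, so it is the borrowed bVI.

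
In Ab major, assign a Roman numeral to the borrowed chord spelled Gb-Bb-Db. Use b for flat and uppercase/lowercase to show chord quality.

In Ab major scale degree 7 is G; Gb is its lowered form, from Ab minor. The diatonic chord on degree 7 would be Gdim (vii°), but Gb–Bb–Db is the major chord from Ab minor. As a borrowed chord it is labeled bVII.

bVII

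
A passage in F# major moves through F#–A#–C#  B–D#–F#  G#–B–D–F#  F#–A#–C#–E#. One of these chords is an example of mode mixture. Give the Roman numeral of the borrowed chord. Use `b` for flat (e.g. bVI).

iiø7

F# major has the diatonic set F#, G#m, A#m, B, C#, D#m, E#dim. F#–A#–C# = F#, B–D#–F# = B and F#–A#–C#–E# = F#maj7 are all diatonic. G#–B–D–F# doesn't fit — on degree 2 F# major would have G#m (ii). G#m7b5 is the degree-2 chord of F# minor, so it is the borrowed iiø7.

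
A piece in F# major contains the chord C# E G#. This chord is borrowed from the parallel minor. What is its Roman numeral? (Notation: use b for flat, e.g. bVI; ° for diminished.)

C# is scale degree 5 in F# major. C#–E–G# is a minor chord — the form found in F# minor, not the diatonic V (C#). Borrowed into F# major it is written v.

v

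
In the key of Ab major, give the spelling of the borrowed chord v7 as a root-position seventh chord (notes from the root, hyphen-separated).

Eb-Gb-Bb-Db

The root, Eb, is scale degree 5 — the same note in Ab major and Ab minor; only the chord quality changes. Building the minor-seventh chord from the parallel minor on Eb: Eb–Gb–Bb–Db.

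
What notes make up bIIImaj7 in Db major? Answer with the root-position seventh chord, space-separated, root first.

Fb Ab Cb Eb

bIIImaj7 is built on the lowered scale degree 3. In Db major degree 3 is F; lowered it becomes Fb. Building the major-seventh chord from the parallel minor on Fb: Fb–Ab–Cb–Eb.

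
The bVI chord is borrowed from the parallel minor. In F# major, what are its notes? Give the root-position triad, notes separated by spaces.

D F# A

The root of bVI is the lowered 6th degree: D# becomes D. In F# minor the chord on D is D–F#–A.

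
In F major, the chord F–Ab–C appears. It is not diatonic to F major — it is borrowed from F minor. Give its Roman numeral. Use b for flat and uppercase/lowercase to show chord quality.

i

The root F is the diatonic 1st degree of F major; the borrowing shows in the chord quality. F–Ab–C is a minor chord — the form found in F minor, not the diatonic I (F). Borrowed into F major it is written i.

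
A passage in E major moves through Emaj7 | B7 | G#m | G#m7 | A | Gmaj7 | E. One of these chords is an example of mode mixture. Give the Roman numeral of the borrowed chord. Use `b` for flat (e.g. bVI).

bIIImaj7

The diatonic triads in E major are E, F#m, G#m, A, B, C#m, D#dim. Emaj7, B7, G#m, G#m7, A and E all belong to that set. Gmaj7 (G–B–D–F#) doesn't fit — on degree 3 E major would have G#m (iii). Gmaj7 is the degree-3 chord of E minor, so it is the borrowed bIIImaj7.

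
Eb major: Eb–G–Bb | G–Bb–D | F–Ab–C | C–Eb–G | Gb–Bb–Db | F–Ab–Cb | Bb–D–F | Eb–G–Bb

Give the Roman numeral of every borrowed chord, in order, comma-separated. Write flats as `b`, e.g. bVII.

bIII, ii°

In Eb major the diatonic chords are Eb, Fm, Gm, Ab, Bb, Cm, Ddim. Eb–G–Bb = Eb, G–Bb–D = Gm, F–Ab–C = Fm, C–Eb–G = Cm and Bb–D–F = Bb all belong to that set. Gb–Bb–Db doesn't fit — on degree 3 Eb major would have Gm (iii). Gb is the degree-3 chord of Eb minor, so it is the borrowed bIII. F–Ab–Cb doesn't fit — on degree 2 Eb major would have Fm (ii). Fdim is the degree-2 chord of Eb minor, so it is the borrowed ii°.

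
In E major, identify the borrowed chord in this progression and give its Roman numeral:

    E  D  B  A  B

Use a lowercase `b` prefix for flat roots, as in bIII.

E major has the diatonic set E, F#m, G#m, A, B, C#m, D#dim. E, B and A are all diatonic. But D (D–F#–A) is foreign: the diatonic vii° on degree 7 is D#dim, whereas D comes from E minor. It is labeled bVII.

bVII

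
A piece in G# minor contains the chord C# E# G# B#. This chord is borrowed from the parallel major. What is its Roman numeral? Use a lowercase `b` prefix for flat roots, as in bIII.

The root C# is the diatonic 4th degree of G# minor; the borrowing shows in the chord quality. C#–E#–G#–B# is a major-seventh chord — the form found in G# major, not the diatonic iv (C#m). Borrowed into G# minor it is written IVmaj7.

IVmaj7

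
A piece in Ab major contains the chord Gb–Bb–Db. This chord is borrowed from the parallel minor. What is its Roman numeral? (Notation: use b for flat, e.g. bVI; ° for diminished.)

bVII

In Ab major scale degree 7 is G; Gb is its lowered form, from Ab minor. Diatonically Ab major has Gdim (vii°) on that degree; Gb–Bb–Db is instead the major chord native to Ab minor, so it takes the label bVII.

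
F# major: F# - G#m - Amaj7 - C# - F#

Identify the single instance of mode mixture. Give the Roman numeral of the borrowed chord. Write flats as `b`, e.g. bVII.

bIIImaj7

In F# major the diatonic chords are F#, G#m, A#m, B, C#, D#m, E#dim. F#, G#m and C# all belong to that set. Amaj7 (A–C#–E–G#) doesn't fit — on degree 3 F# major would have A#m (iii). Amaj7 is the degree-3 chord of F# minor, so it is the borrowed bIIImaj7.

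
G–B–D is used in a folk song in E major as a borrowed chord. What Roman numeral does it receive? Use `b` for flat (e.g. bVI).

bIII

G is the lowered form of scale degree 3 in E major (the diatonic degree 3 is G#). G–B–D is a major chord — the form found in E minor, not the diatonic iii (G#m). Borrowed into E major it is written bIII.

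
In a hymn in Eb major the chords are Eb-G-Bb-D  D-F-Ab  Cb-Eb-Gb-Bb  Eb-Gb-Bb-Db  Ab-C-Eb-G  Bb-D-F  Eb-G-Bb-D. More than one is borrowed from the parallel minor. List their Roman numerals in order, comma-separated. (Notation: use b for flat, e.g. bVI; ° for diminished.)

In Eb major the diatonic chords are Eb, Fm, Gm, Ab, Bb, Cm, Ddim. Of the given chords, Eb–G–Bb–D = Ebmaj7, D–F–Ab = Ddim, Ab–C–Eb–G = Abmaj7 and Bb–D–F = Bb are diatonic. But Cb–Eb–Gb–Bb is foreign: the diatonic vi on degree 6 is Cm, whereas Cbmaj7 comes from Eb minor. It is labeled bVImaj7. Eb–Gb–Bb–Db is not: scale degree 1 in Eb major carries Eb (I). In Eb minor the chord on that degree is Ebm7, so here it functions as i7, borrowed from the parallel minor.

bVImaj7, i7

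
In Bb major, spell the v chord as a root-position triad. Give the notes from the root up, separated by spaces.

F Ab C

v is built on scale degree 5, which is F in both Bb major and its parallel. Building the minor chord from the parallel minor on F: F–Ab–C.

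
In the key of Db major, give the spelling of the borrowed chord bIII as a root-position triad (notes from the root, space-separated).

Scale degree 3 in Db major is F. bIII uses the lowered form, Fb, taken from Db minor. In Db minor the chord on Fb is Fb–Ab–Cb.

Fb Ab Cb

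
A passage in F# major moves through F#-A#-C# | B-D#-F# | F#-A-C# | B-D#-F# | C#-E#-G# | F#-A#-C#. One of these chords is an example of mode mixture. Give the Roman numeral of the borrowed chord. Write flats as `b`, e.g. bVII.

In F# major the diatonic chords are F#, G#m, A#m, B, C#, D#m, E#dim. F#–A#–C# = F#, B–D#–F# = B and C#–E#–G# = C# all belong to that set. F#–A–C# doesn't fit — on degree 1 F# major would have F# (I). F#m is the degree-1 chord of F# minor, so it is the borrowed i.

i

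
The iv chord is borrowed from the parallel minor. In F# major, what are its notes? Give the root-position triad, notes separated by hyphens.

B-D-F#

The root, B, is scale degree 4 — the same note in F# major and F# minor; only the chord quality changes. In F# minor the chord on B is B–D–F#.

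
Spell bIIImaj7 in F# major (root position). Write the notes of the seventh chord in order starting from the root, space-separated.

A C# E G#

bIIImaj7 is built on the lowered scale degree 3. In F# major degree 3 is A#; lowered it becomes A. In F# minor the chord on A is A–C#–E–G#.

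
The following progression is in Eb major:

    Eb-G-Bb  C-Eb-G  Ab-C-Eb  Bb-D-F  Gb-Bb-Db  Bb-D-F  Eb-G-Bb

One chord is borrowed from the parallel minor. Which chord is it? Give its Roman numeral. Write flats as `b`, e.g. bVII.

In Eb major the diatonic chords are Eb, Fm, Gm, Ab, Bb, Cm, Ddim. Eb–G–Bb = Eb, C–Eb–G = Cm, Ab–C–Eb = Ab and Bb–D–F = Bb are all diatonic. But Gb–Bb–Db is foreign: the diatonic iii on degree 3 is Gm, whereas Gb comes from Eb minor. It is labeled bIII.

bIII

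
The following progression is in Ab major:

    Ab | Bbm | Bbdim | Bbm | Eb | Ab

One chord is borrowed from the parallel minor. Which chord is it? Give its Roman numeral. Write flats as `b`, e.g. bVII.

ii°

Ab major has the diatonic set Ab, Bbm, Cm, Db, Eb, Fm, Gdim. Of the given chords, Ab, Bbm and Eb are diatonic. Bbdim (Bb–Db–Fb) is not: scale degree 2 in Ab major carries Bbm (ii). In Ab minor the chord on that degree is Bbdim, so here it functions as ii°, borrowed from the parallel minor.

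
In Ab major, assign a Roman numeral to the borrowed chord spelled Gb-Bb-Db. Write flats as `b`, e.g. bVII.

Gb is the lowered form of scale degree 7 in Ab major (the diatonic degree 7 is G). Gb–Bb–Db is a major chord — the form found in Ab minor, not the diatonic vii° (Gdim). Borrowed into Ab major it is written bVII.

bVII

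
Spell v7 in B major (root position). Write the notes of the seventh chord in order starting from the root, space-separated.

The root, F#, is scale degree 5 — the same note in B major and B minor; only the chord quality changes. Stacking thirds in B minor on F# gives F#–A–C#–E.

F# A C# E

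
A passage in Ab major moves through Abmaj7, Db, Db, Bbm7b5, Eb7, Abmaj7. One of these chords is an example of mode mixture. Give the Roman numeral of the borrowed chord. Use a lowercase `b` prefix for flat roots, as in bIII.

Ab major has the diatonic set Ab, Bbm, Cm, Db, Eb, Fm, Gdim. Of the given chords, Abmaj7, Db and Eb7 are diatonic. But Bbm7b5 (Bb–Db–Fb–Ab) is foreign: the diatonic ii on degree 2 is Bbm, whereas Bbm7b5 comes from Ab minor. It is labeled iiø7.

iiø7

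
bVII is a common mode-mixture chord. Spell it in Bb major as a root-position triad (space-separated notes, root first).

Ab C Eb

Scale degree 7 in Bb major is A. bVII uses the lowered form, Ab, taken from Bb minor. Stacking thirds in Bb minor on Ab gives Ab–C–Eb.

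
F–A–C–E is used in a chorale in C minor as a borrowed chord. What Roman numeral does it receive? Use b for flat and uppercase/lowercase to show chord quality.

The root F is the diatonic 4th degree of C minor; the borrowing shows in the chord quality. Diatonically C minor has Fm (iv) on that degree; F–A–C–E is instead the major-seventh chord native to C major, so it takes the label IVmaj7.

IVmaj7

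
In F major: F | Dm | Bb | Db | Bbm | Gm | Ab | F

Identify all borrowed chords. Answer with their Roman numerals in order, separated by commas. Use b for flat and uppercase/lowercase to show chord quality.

bVI, iv, bIII

The diatonic triads in F major are F, Gm, Am, Bb, C, Dm, Edim. F, Dm, Bb and Gm are all diatonic. Db (Db–F–Ab) is not: scale degree 6 in F major carries Dm (vi). In F minor the chord on that degree is Db, so here it functions as bVI, borrowed from the parallel minor. Bbm (Bb–Db–F) doesn't fit — on degree 4 F major would have Bb (IV). Bbm is the degree-4 chord of F minor, so it is the borrowed iv. But Ab (Ab–C–Eb) is foreign: the diatonic iii on degree 3 is Am, whereas Ab comes from F minor. It is labeled bIII.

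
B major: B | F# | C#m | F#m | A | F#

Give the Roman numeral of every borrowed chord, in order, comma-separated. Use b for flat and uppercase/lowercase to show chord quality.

The diatonic triads in B major are B, C#m, D#m, E, F#, G#m, A#dim. Of the given chords, B, F# and C#m are diatonic. F#m (F#–A–C#) doesn't fit — on degree 5 B major would have F# (V). F#m is the degree-5 chord of B minor, so it is the borrowed v. A (A–C#–E) doesn't fit — on degree 7 B major would have A#dim (vii°). A is the degree-7 chord of B minor, so it is the borrowed bVII.

v, bVII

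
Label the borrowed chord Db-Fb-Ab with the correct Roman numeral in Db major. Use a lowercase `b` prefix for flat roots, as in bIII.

i

The root Db is the diatonic 1st degree of Db major; the borrowing shows in the chord quality. Diatonically Db major has Db (I) on that degree; Db–Fb–Ab is instead the minor chord native to Db minor, so it takes the label i.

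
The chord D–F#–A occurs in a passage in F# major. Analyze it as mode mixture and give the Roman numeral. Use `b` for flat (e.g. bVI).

The root D is the lowered 6th scale degree — diatonically F# major has D# there. D–F#–A is a major chord — the form found in F# minor, not the diatonic vi (D#m). Borrowed into F# major it is written bVI.

bVI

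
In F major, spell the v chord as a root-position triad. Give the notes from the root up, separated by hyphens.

C-Eb-G

The root, C, is scale degree 5 — the same note in F major and F minor; only the chord quality changes. Building the minor chord from the parallel minor on C: C–Eb–G.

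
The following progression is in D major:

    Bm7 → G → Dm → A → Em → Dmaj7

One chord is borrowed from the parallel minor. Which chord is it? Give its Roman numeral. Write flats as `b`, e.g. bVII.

i

The diatonic triads in D major are D, Em, F#m, G, A, Bm, C#dim. Bm7, G, A, Em and Dmaj7 are all diatonic. Dm (D–F–A) doesn't fit — on degree 1 D major would have D (I). Dm is the degree-1 chord of D minor, so it is the borrowed i.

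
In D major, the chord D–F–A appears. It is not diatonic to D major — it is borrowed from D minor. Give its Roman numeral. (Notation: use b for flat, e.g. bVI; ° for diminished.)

i

D is scale degree 1 in D major. D–F–A is a minor chord — the form found in D minor, not the diatonic I (D). Borrowed into D major it is written i.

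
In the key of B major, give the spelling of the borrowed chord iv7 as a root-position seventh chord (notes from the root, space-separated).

The root, E, is scale degree 4 — the same note in B major and B minor; only the chord quality changes. In B minor the chord on E is E–G–B–D.

E G B D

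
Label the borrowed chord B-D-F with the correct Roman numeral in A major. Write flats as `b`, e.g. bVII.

ii°

B is scale degree 2 in A major. The diatonic chord on degree 2 would be Bm (ii), but B–D–F is the diminished chord from A minor. As a borrowed chord it is labeled ii°.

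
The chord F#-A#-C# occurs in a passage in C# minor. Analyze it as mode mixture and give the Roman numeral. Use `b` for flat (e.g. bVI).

The root F# is the diatonic 4th degree of C# minor; the borrowing shows in the chord quality. F#–A#–C# is a major chord — the form found in C# major, not the diatonic iv (F#m). Borrowed into C# minor it is written IV.

IV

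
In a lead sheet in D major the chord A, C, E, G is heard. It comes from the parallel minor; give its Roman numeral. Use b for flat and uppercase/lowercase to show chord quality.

The root A is the diatonic 5th degree of D major; the borrowing shows in the chord quality. Diatonically D major has A (V) on that degree; A–C–E–G is instead the minor-seventh chord native to D minor, so it takes the label v7.

v7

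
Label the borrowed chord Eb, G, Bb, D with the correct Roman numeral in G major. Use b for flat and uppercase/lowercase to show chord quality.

bVImaj7

Eb is the lowered form of scale degree 6 in G major (the diatonic degree 6 is E). The diatonic chord on degree 6 would be Em (vi), but Eb–G–Bb–D is the major-seventh chord from G minor. As a borrowed chord it is labeled bVImaj7.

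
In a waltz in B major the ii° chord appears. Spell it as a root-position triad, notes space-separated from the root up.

C# E G

The root, C#, is scale degree 2 — the same note in B major and B minor; only the chord quality changes. In B minor the chord on C# is C#–E–G.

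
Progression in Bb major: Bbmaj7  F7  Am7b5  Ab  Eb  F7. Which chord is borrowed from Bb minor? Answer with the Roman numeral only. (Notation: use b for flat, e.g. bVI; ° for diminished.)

Bb major has the diatonic set Bb, Cm, Dm, Eb, F, Gm, Adim. Bbmaj7, F7, Am7b5 and Eb all belong to that set. Ab (Ab–C–Eb) doesn't fit — on degree 7 Bb major would have Adim (vii°). Ab is the degree-7 chord of Bb minor, so it is the borrowed bVII.

bVII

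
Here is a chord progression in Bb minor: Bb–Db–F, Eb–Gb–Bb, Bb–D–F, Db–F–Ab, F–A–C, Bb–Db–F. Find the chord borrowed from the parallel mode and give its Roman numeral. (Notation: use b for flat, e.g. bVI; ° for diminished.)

I

In Bb minor (with V from harmonic minor) the diatonic chords are Bbm, Cdim, Db, Ebm, F, Gb, Ab. Of the given chords, Bb–Db–F = Bbm, Eb–Gb–Bb = Ebm, Db–F–Ab = Db and F–A–C = F are diatonic. Bb–D–F is not: scale degree 1 in Bb minor carries Bbm (i). In Bb major the chord on that degree is Bb, so here it functions as I, borrowed from the parallel major.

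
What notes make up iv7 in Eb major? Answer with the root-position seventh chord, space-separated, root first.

The root, Ab, is scale degree 4 — the same note in Eb major and Eb minor; only the chord quality changes. In Eb minor the chord on Ab is Ab–Cb–Eb–Gb.

Ab Cb Eb Gb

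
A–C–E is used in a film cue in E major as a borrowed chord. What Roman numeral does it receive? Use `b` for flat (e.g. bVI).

iv

A is scale degree 4 in E major. Diatonically E major has A (IV) on that degree; A–C–E is instead the minor chord native to E minor, so it takes the label iv.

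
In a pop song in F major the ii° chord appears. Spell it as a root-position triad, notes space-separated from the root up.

G Bb Db

ii° is built on scale degree 2, which is G in both F major and its parallel. In F minor the chord on G is G–Bb–Db.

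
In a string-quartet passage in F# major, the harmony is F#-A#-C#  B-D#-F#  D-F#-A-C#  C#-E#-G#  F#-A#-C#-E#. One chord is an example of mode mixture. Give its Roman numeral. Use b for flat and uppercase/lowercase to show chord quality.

bVImaj7

F# major has the diatonic set F#, G#m, A#m, B, C#, D#m, E#dim. F#–A#–C# = F#, B–D#–F# = B, C#–E#–G# = C# and F#–A#–C#–E# = F#maj7 all belong to that set. D–F#–A–C# doesn't fit — on degree 6 F# major would have D#m (vi). Dmaj7 is the degree-6 chord of F# minor, so it is the borrowed bVImaj7.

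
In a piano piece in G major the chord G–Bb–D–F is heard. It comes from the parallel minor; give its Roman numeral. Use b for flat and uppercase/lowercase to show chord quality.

G is scale degree 1 in G major. Diatonically G major has G (I) on that degree; G–Bb–D–F is instead the minor-seventh chord native to G minor, so it takes the label i7.

i7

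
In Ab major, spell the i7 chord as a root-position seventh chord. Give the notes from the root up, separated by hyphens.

Ab-Cb-Eb-Gb

i7 is built on scale degree 1, which is Ab in both Ab major and its parallel. In Ab minor the chord on Ab is Ab–Cb–Eb–Gb.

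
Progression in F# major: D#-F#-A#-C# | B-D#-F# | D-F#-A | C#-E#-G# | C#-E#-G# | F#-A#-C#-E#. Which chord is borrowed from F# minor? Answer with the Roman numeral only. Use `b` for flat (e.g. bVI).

In F# major the diatonic chords are F#, G#m, A#m, B, C#, D#m, E#dim. Of the given chords, D#–F#–A#–C# = D#m7, B–D#–F# = B, C#–E#–G# = C# and F#–A#–C#–E# = F#maj7 are diatonic. D–F#–A doesn't fit — on degree 6 F# major would have D#m (vi). D is the degree-6 chord of F# minor, so it is the borrowed bVI.

bVI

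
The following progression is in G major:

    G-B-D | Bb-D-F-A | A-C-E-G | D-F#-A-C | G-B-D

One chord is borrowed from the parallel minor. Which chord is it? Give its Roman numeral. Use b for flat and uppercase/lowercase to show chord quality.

G major has the diatonic set G, Am, Bm, C, D, Em, F#dim. G–B–D = G, A–C–E–G = Am7 and D–F#–A–C = D7 all belong to that set. Bb–D–F–A doesn't fit — on degree 3 G major would have Bm (iii). Bbmaj7 is the degree-3 chord of G minor, so it is the borrowed bIIImaj7.

bIIImaj7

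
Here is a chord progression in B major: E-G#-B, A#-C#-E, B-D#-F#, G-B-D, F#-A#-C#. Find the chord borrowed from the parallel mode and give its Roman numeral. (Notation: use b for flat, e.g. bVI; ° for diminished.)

bVI

In B major the diatonic chords are B, C#m, D#m, E, F#, G#m, A#dim. E–G#–B = E, A#–C#–E = A#dim, B–D#–F# = B and F#–A#–C# = F# all belong to that set. G–B–D is not: scale degree 6 in B major carries G#m (vi). In B minor the chord on that degree is G, so here it functions as bVI, borrowed from the parallel minor.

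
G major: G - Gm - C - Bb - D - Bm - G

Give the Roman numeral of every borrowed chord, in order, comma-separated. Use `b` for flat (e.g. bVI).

i, bIII

In G major the diatonic chords are G, Am, Bm, C, D, Em, F#dim. G, C, D and Bm are all diatonic. Gm (G–Bb–D) doesn't fit — on degree 1 G major would have G (I). Gm is the degree-1 chord of G minor, so it is the borrowed i. Bb (Bb–D–F) is not: scale degree 3 in G major carries Bm (iii). In G minor the chord on that degree is Bb, so here it functions as bIII, borrowed from the parallel minor.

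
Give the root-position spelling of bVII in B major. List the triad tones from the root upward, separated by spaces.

bVII is built on the lowered scale degree 7. In B major degree 7 is A#; lowered it becomes A. Stacking thirds in B minor on A gives A–C#–E.

A C# E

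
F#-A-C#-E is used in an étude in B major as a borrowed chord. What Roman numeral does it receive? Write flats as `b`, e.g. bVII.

v7

The root F# is the diatonic 5th degree of B major; the borrowing shows in the chord quality. F#–A–C#–E is a minor-seventh chord — the form found in B minor, not the diatonic V (F#). Borrowed into B major it is written v7.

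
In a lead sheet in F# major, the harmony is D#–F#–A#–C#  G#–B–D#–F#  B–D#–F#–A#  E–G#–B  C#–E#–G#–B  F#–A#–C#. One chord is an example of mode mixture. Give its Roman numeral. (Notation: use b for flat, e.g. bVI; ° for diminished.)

bVII

F# major has the diatonic set F#, G#m, A#m, B, C#, D#m, E#dim. D#–F#–A#–C# = D#m7, G#–B–D#–F# = G#m7, B–D#–F#–A# = Bmaj7, C#–E#–G#–B = C#7 and F#–A#–C# = F# are all diatonic. But E–G#–B is foreign: the diatonic vii° on degree 7 is E#dim, whereas E comes from F# minor. It is labeled bVII.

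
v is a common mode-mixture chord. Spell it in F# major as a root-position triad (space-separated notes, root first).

C# E G#

v is built on scale degree 5, which is C# in both F# major and its parallel. Building the minor chord from the parallel minor on C#: C#–E–G#.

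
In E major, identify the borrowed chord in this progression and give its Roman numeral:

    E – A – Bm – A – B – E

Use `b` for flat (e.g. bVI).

In E major the diatonic chords are E, F#m, G#m, A, B, C#m, D#dim. E, A and B are all diatonic. But Bm (B–D–F#) is foreign: the diatonic V on degree 5 is B, whereas Bm comes from E minor. It is labeled v.

v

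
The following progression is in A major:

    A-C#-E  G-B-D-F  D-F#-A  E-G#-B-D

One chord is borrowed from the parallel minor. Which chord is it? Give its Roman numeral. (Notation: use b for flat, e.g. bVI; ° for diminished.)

bVII7

In A major the diatonic chords are A, Bm, C#m, D, E, F#m, G#dim. A–C#–E = A, D–F#–A = D and E–G#–B–D = E7 are all diatonic. G–B–D–F doesn't fit — on degree 7 A major would have G#dim (vii°). G7 is the degree-7 chord of A minor, so it is the borrowed bVII7.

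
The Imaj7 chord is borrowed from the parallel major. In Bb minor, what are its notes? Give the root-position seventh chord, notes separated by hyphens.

The root, Bb, is scale degree 1 — the same note in Bb minor and Bb major; only the chord quality changes. Stacking thirds in Bb major on Bb gives Bb–D–F–A.

Bb-D-F-A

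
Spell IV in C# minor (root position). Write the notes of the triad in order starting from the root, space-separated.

The root, F#, is scale degree 4 — the same note in C# minor and C# major; only the chord quality changes. Building the major chord from the parallel major on F#: F#–A#–C#.

F# A# C#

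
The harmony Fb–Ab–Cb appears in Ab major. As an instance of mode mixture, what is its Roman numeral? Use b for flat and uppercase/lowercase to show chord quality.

In Ab major scale degree 6 is F; Fb is its lowered form, from Ab minor. The diatonic chord on degree 6 would be Fm (vi), but Fb–Ab–Cb is the major chord from Ab minor. As a borrowed chord it is labeled bVI.

bVI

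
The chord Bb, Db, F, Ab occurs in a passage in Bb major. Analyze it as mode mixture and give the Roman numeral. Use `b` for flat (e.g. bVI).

i7

The root Bb is the diatonic 1st degree of Bb major; the borrowing shows in the chord quality. Diatonically Bb major has Bb (I) on that degree; Bb–Db–F–Ab is instead the minor-seventh chord native to Bb minor, so it takes the label i7.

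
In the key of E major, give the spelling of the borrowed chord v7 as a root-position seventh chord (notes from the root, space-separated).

B D F# A

The root, B, is scale degree 5 — the same note in E major and E minor; only the chord quality changes. Stacking thirds in E minor on B gives B–D–F#–A.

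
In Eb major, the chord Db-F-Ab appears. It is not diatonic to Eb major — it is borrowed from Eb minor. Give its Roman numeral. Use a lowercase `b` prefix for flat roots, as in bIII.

The root Db is the lowered 7th scale degree — diatonically Eb major has D there. Diatonically Eb major has Ddim (vii°) on that degree; Db–F–Ab is instead the major chord native to Eb minor, so it takes the label bVII.

bVII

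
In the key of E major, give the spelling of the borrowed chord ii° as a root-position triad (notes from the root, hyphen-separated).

F#-A-C

ii° is built on scale degree 2, which is F# in both E major and its parallel. In E minor the chord on F# is F#–A–C.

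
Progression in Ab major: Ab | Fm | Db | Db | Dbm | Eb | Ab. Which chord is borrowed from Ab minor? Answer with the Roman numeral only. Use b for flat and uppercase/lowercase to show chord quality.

iv

In Ab major the diatonic chords are Ab, Bbm, Cm, Db, Eb, Fm, Gdim. Of the given chords, Ab, Fm, Db and Eb are diatonic. Dbm (Db–Fb–Ab) is not: scale degree 4 in Ab major carries Db (IV). In Ab minor the chord on that degree is Dbm, so here it functions as iv, borrowed from the parallel minor.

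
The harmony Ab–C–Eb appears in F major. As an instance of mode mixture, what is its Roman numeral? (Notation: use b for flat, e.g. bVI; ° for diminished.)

In F major scale degree 3 is A; Ab is its lowered form, from F minor. Ab–C–Eb is a major chord — the form found in F minor, not the diatonic iii (Am). Borrowed into F major it is written bIII.

bIII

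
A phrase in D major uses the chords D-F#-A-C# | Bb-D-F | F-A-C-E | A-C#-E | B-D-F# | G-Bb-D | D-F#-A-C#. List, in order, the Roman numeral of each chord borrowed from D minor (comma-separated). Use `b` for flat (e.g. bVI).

In D major the diatonic chords are D, Em, F#m, G, A, Bm, C#dim. D–F#–A–C# = Dmaj7, A–C#–E = A and B–D–F# = Bm are all diatonic. But Bb–D–F is foreign: the diatonic vi on degree 6 is Bm, whereas Bb comes from D minor. It is labeled bVI. F–A–C–E doesn't fit — on degree 3 D major would have F#m (iii). Fmaj7 is the degree-3 chord of D minor, so it is the borrowed bIIImaj7. G–Bb–D doesn't fit — on degree 4 D major would have G (IV). Gm is the degree-4 chord of D minor, so it is the borrowed iv.

bVI, bIIImaj7, iv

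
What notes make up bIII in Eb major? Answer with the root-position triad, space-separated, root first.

bIII is built on the lowered scale degree 3. In Eb major degree 3 is G; lowered it becomes Gb. In Eb minor the chord on Gb is Gb–Bb–Db.

Gb Bb Db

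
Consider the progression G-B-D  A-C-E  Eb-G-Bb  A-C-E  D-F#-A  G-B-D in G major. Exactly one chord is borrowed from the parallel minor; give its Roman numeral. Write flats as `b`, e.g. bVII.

G major has the diatonic set G, Am, Bm, C, D, Em, F#dim. G–B–D = G, A–C–E = Am and D–F#–A = D all belong to that set. Eb–G–Bb is not: scale degree 6 in G major carries Em (vi). In G minor the chord on that degree is Eb, so here it functions as bVI, borrowed from the parallel minor.

bVI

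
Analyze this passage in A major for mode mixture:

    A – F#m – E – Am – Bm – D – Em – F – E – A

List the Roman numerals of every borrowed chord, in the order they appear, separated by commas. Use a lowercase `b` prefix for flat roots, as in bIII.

In A major the diatonic chords are A, Bm, C#m, D, E, F#m, G#dim. A, F#m, E, Bm and D are all diatonic. Am (A–C–E) doesn't fit — on degree 1 A major would have A (I). Am is the degree-1 chord of A minor, so it is the borrowed i. Em (E–G–B) is not: scale degree 5 in A major carries E (V). In A minor the chord on that degree is Em, so here it functions as v, borrowed from the parallel minor. F (F–A–C) doesn't fit — on degree 6 A major would have F#m (vi). F is the degree-6 chord of A minor, so it is the borrowed bVI.

i, v, bVI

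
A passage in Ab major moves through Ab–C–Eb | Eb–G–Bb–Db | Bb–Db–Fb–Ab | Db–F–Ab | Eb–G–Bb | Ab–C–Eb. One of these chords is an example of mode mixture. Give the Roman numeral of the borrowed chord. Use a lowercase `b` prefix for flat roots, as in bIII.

iiø7

The diatonic triads in Ab major are Ab, Bbm, Cm, Db, Eb, Fm, Gdim. Ab–C–Eb = Ab, Eb–G–Bb–Db = Eb7, Db–F–Ab = Db and Eb–G–Bb = Eb all belong to that set. But Bb–Db–Fb–Ab is foreign: the diatonic ii on degree 2 is Bbm, whereas Bbm7b5 comes from Ab minor. It is labeled iiø7.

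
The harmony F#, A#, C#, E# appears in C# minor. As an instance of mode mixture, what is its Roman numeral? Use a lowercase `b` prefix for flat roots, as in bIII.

IVmaj7

F# is scale degree 4 in C# minor. F#–A#–C#–E# is a major-seventh chord — the form found in C# major, not the diatonic iv (F#m). Borrowed into C# minor it is written IVmaj7.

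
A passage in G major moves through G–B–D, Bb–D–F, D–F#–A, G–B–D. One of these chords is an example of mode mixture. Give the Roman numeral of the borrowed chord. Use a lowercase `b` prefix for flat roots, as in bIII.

G major has the diatonic set G, Am, Bm, C, D, Em, F#dim. G–B–D = G and D–F#–A = D are both diatonic. Bb–D–F is not: scale degree 3 in G major carries Bm (iii). In G minor the chord on that degree is Bb, so here it functions as bIII, borrowed from the parallel minor.

bIII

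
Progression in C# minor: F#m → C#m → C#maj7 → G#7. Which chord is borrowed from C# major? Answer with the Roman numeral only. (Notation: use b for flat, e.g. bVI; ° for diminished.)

Imaj7

In C# minor (with V from harmonic minor) the diatonic chords are C#m, D#dim, E, F#m, G#, A, B. Of the given chords, F#m, C#m and G#7 are diatonic. But C#maj7 (C#–E#–G#–B#) is foreign: the diatonic i on degree 1 is C#m, whereas C#maj7 comes from C# major. It is labeled Imaj7.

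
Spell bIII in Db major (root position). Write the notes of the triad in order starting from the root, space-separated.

Fb Ab Cb

bIII is built on the lowered scale degree 3. In Db major degree 3 is F; lowered it becomes Fb. Building the major chord from the parallel minor on Fb: Fb–Ab–Cb.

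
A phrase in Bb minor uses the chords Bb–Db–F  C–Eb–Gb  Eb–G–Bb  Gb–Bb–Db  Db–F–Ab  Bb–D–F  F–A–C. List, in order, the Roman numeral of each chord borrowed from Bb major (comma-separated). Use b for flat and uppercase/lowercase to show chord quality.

In Bb minor (with V from harmonic minor) the diatonic chords are Bbm, Cdim, Db, Ebm, F, Gb, Ab. Bb–Db–F = Bbm, C–Eb–Gb = Cdim, Gb–Bb–Db = Gb, Db–F–Ab = Db and F–A–C = F all belong to that set. Eb–G–Bb doesn't fit — on degree 4 Bb minor would have Ebm (iv). Eb is the degree-4 chord of Bb major, so it is the borrowed IV. Bb–D–F is not: scale degree 1 in Bb minor carries Bbm (i). In Bb major the chord on that degree is Bb, so here it functions as I, borrowed from the parallel major.

IV, I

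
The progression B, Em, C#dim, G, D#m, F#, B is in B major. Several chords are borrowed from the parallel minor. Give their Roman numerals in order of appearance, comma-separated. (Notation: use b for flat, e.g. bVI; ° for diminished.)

iv, ii°, bVI

In B major the diatonic chords are B, C#m, D#m, E, F#, G#m, A#dim. Of the given chords, B, D#m and F# are diatonic. But Em (E–G–B) is foreign: the diatonic IV on degree 4 is E, whereas Em comes from B minor. It is labeled iv. C#dim (C#–E–G) is not: scale degree 2 in B major carries C#m (ii). In B minor the chord on that degree is C#dim, so here it functions as ii°, borrowed from the parallel minor. G (G–B–D) is not: scale degree 6 in B major carries G#m (vi). In B minor the chord on that degree is G, so here it functions as bVI, borrowed from the parallel minor.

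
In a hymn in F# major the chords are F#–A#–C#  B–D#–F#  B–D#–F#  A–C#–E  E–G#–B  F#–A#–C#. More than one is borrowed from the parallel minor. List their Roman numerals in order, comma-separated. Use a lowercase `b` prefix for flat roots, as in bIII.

bIII, bVII

F# major has the diatonic set F#, G#m, A#m, B, C#, D#m, E#dim. F#–A#–C# = F# and B–D#–F# = B both belong to that set. A–C#–E doesn't fit — on degree 3 F# major would have A#m (iii). A is the degree-3 chord of F# minor, so it is the borrowed bIII. E–G#–B doesn't fit — on degree 7 F# major would have E#dim (vii°). E is the degree-7 chord of F# minor, so it is the borrowed bVII.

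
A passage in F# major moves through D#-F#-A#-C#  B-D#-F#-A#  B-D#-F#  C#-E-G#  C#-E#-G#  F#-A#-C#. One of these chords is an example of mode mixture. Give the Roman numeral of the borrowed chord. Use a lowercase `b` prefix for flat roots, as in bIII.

The diatonic triads in F# major are F#, G#m, A#m, B, C#, D#m, E#dim. D#–F#–A#–C# = D#m7, B–D#–F#–A# = Bmaj7, B–D#–F# = B, C#–E#–G# = C# and F#–A#–C# = F# are all diatonic. But C#–E–G# is foreign: the diatonic V on degree 5 is C#, whereas C#m comes from F# minor. It is labeled v.

v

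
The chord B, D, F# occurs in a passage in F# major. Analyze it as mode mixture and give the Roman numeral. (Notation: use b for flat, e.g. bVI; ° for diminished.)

iv

B is scale degree 4 in F# major. The diatonic chord on degree 4 would be B (IV), but B–D–F# is the minor chord from F# minor. As a borrowed chord it is labeled iv.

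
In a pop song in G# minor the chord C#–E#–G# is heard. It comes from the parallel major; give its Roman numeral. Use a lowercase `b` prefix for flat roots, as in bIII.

C# is scale degree 4 in G# minor. C#–E#–G# is a major chord — the form found in G# major, not the diatonic iv (C#m). Borrowed into G# minor it is written IV.

IV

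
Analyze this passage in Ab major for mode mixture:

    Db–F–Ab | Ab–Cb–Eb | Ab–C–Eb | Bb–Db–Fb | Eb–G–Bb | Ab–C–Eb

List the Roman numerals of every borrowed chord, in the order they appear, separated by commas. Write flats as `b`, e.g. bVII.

The diatonic triads in Ab major are Ab, Bbm, Cm, Db, Eb, Fm, Gdim. Db–F–Ab = Db, Ab–C–Eb = Ab and Eb–G–Bb = Eb are all diatonic. Ab–Cb–Eb is not: scale degree 1 in Ab major carries Ab (I). In Ab minor the chord on that degree is Abm, so here it functions as i, borrowed from the parallel minor. Bb–Db–Fb is not: scale degree 2 in Ab major carries Bbm (ii). In Ab minor the chord on that degree is Bbdim, so here it functions as ii°, borrowed from the parallel minor.

i, ii°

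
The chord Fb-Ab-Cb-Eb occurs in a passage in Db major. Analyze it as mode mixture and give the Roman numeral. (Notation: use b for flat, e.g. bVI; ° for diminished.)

Fb is the lowered form of scale degree 3 in Db major (the diatonic degree 3 is F). The diatonic chord on degree 3 would be Fm (iii), but Fb–Ab–Cb–Eb is the major-seventh chord from Db minor. As a borrowed chord it is labeled bIIImaj7.

bIIImaj7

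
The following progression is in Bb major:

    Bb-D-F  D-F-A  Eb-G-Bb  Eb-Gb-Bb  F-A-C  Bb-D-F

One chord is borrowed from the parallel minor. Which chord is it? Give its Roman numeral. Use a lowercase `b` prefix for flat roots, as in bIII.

iv

Bb major has the diatonic set Bb, Cm, Dm, Eb, F, Gm, Adim. Bb–D–F = Bb, D–F–A = Dm, Eb–G–Bb = Eb and F–A–C = F are all diatonic. But Eb–Gb–Bb is foreign: the diatonic IV on degree 4 is Eb, whereas Ebm comes from Bb minor. It is labeled iv.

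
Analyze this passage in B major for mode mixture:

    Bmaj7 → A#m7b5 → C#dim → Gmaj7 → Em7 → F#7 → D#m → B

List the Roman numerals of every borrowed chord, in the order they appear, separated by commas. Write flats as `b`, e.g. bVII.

The diatonic triads in B major are B, C#m, D#m, E, F#, G#m, A#dim. Of the given chords, Bmaj7, A#m7b5, F#7, D#m and B are diatonic. C#dim (C#–E–G) is not: scale degree 2 in B major carries C#m (ii). In B minor the chord on that degree is C#dim, so here it functions as ii°, borrowed from the parallel minor. Gmaj7 (G–B–D–F#) doesn't fit — on degree 6 B major would have G#m (vi). Gmaj7 is the degree-6 chord of B minor, so it is the borrowed bVImaj7. But Em7 (E–G–B–D) is foreign: the diatonic IV on degree 4 is E, whereas Em7 comes from B minor. It is labeled iv7.

ii°, bVImaj7, iv7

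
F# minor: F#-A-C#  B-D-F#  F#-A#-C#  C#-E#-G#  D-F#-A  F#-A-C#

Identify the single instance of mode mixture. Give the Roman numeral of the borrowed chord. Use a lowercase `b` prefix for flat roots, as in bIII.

The diatonic triads in F# minor (with V from harmonic minor) are F#m, G#dim, A, Bm, C#, D, E. Of the given chords, F#–A–C# = F#m, B–D–F# = Bm, C#–E#–G# = C# and D–F#–A = D are diatonic. But F#–A#–C# is foreign: the diatonic i on degree 1 is F#m, whereas F# comes from F# major. It is labeled I.

I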